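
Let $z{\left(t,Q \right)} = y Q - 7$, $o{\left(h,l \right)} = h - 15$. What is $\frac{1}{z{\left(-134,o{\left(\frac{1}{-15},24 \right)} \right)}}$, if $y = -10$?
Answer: $\frac{3}{431} \approx 0.0069606$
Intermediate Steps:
$o{\left(h,l \right)} = -15 + h$
$z{\left(t,Q \right)} = -7 - 10 Q$ ($z{\left(t,Q \right)} = - 10 Q - 7 = -7 - 10 Q$)
$\frac{1}{z{\left(-134,o{\left(\frac{1}{-15},24 \right)} \right)}} = \frac{1}{-7 - 10 \left(-15 + \frac{1}{-15}\right)} = \frac{1}{-7 - 10 \left(-15 - \frac{1}{15}\right)} = \frac{1}{-7 - - \frac{452}{3}} = \frac{1}{-7 + \frac{452}{3}} = \frac{1}{\frac{431}{3}} = \frac{3}{431}$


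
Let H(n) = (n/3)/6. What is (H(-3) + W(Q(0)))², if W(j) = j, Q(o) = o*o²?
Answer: 1/36 ≈ 0.027778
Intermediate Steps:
Q(o) = o³
H(n) = n/18 (H(n) = (n*(⅓))*(⅙) = (n/3)*(⅙) = n/18)
(H(-3) + W(Q(0)))² = ((1/18)*(-3) + 0³)² = (-⅙ + 0)² = (-⅙)² = 1/36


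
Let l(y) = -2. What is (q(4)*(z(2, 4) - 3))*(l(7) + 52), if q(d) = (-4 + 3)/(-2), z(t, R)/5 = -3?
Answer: -450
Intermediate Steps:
z(t, R) = -15 (z(t, R) = 5*(-3) = -15)
q(d) = 1/2 (q(d) = -1*(-1/2) = 1/2)
(q(4)*(z(2, 4) - 3))*(l(7) + 52) = ((-15 - 3)/2)*(-2 + 52) = ((1/2)*(-18))*50 = -9*50 = -450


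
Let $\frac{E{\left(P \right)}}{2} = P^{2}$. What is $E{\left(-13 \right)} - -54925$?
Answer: $55263$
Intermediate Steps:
$E{\left(P \right)} = 2 P^{2}$
$E{\left(-13 \right)} - -54925 = 2 \left(-13\right)^{2} - -54925 = 2 \cdot 169 + 54925 = 338 + 54925 = 55263$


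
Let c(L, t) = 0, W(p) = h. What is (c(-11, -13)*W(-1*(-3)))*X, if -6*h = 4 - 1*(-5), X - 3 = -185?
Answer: 0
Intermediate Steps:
X = -182 (X = 3 - 185 = -182)
h = -3/2 (h = -(4 - 1*(-5))/6 = -(4 + 5)/6 = -⅙*9 = -3/2 ≈ -1.5000)
W(p) = -3/2
(c(-11, -13)*W(-1*(-3)))*X = (0*(-3/2))*(-182) = 0*(-182) = 0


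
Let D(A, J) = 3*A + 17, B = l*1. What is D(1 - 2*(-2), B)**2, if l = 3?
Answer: 1024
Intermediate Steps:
B = 3 (B = 3*1 = 3)
D(A, J) = 17 + 3*A
D(1 - 2*(-2), B)**2 = (17 + 3*(1 - 2*(-2)))**2 = (17 + 3*(1 + 4))**2 = (17 + 3*5)**2 = (17 + 15)**2 = 32**2 = 1024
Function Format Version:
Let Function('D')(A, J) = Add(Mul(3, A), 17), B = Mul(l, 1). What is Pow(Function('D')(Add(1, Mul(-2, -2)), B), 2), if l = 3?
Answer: 1024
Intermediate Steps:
B = 3 (B = Mul(3, 1) = 3)
Function('D')(A, J) = Add(17, Mul(3, A))
Pow(Function('D')(Add(1, Mul(-2, -2)), B), 2) = Pow(Add(17, Mul(3, Add(1, Mul(-2, -2)))), 2) = Pow(Add(17, Mul(3, Add(1, 4))), 2) = Pow(Add(17, Mul(3, 5)), 2) = Pow(Add(17, 15), 2) = Pow(32, 2) = 1024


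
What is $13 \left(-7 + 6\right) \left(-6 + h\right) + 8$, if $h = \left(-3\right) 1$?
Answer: $125$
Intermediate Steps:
$h = -3$
$13 \left(-7 + 6\right) \left(-6 + h\right) + 8 = 13 \left(-7 + 6\right) \left(-6 - 3\right) + 8 = 13 \left(\left(-1\right) \left(-9\right)\right) + 8 = 13 \cdot 9 + 8 = 117 + 8 = 125$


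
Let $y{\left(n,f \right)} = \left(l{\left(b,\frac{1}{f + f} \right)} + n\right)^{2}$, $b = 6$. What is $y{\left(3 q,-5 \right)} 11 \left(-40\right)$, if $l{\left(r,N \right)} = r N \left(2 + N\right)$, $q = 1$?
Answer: $- \frac{190278}{125} \approx -1522.2$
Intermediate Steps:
$l{\left(r,N \right)} = N r \left(2 + N\right)$
$y{\left(n,f \right)} = \left(n + \frac{3 \left(2 + \frac{1}{2 f}\right)}{f}\right)^{2}$ ($y{\left(n,f \right)} = \left(\frac{1}{f + f} 6 \left(2 + \frac{1}{f + f}\right) + n\right)^{2} = \left(\frac{1}{2 f} 6 \left(2 + \frac{1}{2 f}\right) + n\right)^{2} = \left(\frac{3 \left(2 + \frac{1}{2 f}\right)}{f} + n\right)^{2} = \left(n + \frac{3 \left(2 + \frac{1}{2 f}\right)}{f}\right)^{2}$)
$y{\left(3 q,-5 \right)} 11 \left(-40\right) = \frac{\left(3 + 12 \left(-5\right) + 2 \cdot 3 \cdot 1 \left(-5\right)^{2}\right)^{2}}{4 \cdot 625} \cdot 11 \left(-40\right) = \frac{1}{4} \cdot \frac{1}{625} \left(3 - 60 + 2 \cdot 3 \cdot 25\right)^{2} \cdot 11 \left(-40\right) = \frac{1}{4} \cdot \frac{1}{625} \left(3 - 60 + 150\right)^{2} \cdot 11 \left(-40\right) = \frac{1}{4} \cdot \frac{1}{625} \cdot 93^{2} \cdot 11 \left(-40\right) = \frac{1}{4} \cdot \frac{1}{625} \cdot 8649 \cdot 11 \left(-40\right) = \frac{8649}{2500} \cdot 11 \left(-40\right) = \frac{95139}{2500} \left(-40\right) = - \frac{190278}{125}$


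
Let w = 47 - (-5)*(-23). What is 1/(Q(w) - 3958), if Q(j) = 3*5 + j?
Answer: -1/4011 ≈ -0.00024931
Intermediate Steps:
w = -68 (w = 47 - 1*115 = 47 - 115 = -68)
Q(j) = 15 + j
1/(Q(w) - 3958) = 1/((15 - 68) - 3958) = 1/(-53 - 3958) = 1/(-4011) = -1/4011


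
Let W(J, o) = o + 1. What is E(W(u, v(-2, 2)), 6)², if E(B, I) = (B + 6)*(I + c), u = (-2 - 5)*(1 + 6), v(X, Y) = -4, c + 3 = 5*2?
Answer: 1521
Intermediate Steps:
c = 7 (c = -3 + 5*2 = -3 + 10 = 7)
u = -49 (u = -7*7 = -49)
W(J, o) = 1 + o
E(B, I) = (6 + B)*(7 + I) (E(B, I) = (B + 6)*(I + 7) = (6 + B)*(7 + I))
E(W(u, v(-2, 2)), 6)² = (42 + 6*6 + 7*(1 - 4) + (1 - 4)*6)² = (42 + 36 + 7*(-3) - 3*6)² = (42 + 36 - 21 - 18)² = 39² = 1521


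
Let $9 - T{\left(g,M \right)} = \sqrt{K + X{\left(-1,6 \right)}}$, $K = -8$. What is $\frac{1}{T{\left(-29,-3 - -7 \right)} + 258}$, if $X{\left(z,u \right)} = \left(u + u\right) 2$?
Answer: $\frac{1}{263} \approx 0.0038023$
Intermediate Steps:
$X{\left(z,u \right)} = 4 u$ ($X{\left(z,u \right)} = 2 u 2 = 4 u$)
$T{\left(g,M \right)} = 5$ ($T{\left(g,M \right)} = 9 - \sqrt{-8 + 4 \cdot 6} = 9 - \sqrt{-8 + 24} = 9 - \sqrt{16} = 9 - 4 = 5$)
$\frac{1}{T{\left(-29,-3 - -7 \right)} + 258} = \frac{1}{5 + 258} = \frac{1}{263}$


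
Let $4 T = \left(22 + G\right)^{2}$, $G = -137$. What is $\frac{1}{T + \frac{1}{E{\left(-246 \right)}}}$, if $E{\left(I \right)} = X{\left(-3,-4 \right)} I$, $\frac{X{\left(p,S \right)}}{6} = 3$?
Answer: $\frac{2214}{7320037} \approx 0.00030246$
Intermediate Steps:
$X{\left(p,S \right)} = 18$ ($X{\left(p,S \right)} = 6 \cdot 3 = 18$)
$E{\left(I \right)} = 18 I$
$T = \frac{13225}{4}$ ($T = \frac{\left(22 - 137\right)^{2}}{4} = \frac{\left(-115\right)^{2}}{4} = \frac{1}{4} \cdot 13225 = \frac{13225}{4} \approx 3306.3$)
$\frac{1}{T + \frac{1}{E{\left(-246 \right)}}} = \frac{1}{\frac{13225}{4} + \frac{1}{18 \left(-246\right)}} = \frac{1}{\frac{13225}{4} + \frac{1}{-4428}} = \frac{1}{\frac{13225}{4} - \frac{1}{4428}} = \frac{1}{\frac{7320037}{2214}} = \frac{2214}{7320037}$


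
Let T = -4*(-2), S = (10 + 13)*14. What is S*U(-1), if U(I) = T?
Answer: 2576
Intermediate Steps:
S = 322 (S = 23*14 = 322)
T = 8
U(I) = 8
S*U(-1) = 322*8 = 2576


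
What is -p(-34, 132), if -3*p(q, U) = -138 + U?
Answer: -2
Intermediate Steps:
p(q, U) = 46 - U/3 (p(q, U) = -(-138 + U)/3 = 46 - U/3)
-p(-34, 132) = -(46 - ⅓*132) = -(46 - 44) = -1*2 = -2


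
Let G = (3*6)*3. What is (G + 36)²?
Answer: 8100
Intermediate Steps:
G = 54 (G = 18*3 = 54)
(G + 36)² = (54 + 36)² = 90² = 8100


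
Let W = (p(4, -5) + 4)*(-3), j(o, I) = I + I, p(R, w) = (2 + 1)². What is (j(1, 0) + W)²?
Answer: 1521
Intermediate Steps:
p(R, w) = 9 (p(R, w) = 3² = 9)
j(o, I) = 2*I
W = -39 (W = (9 + 4)*(-3) = 13*(-3) = -39)
(j(1, 0) + W)² = (2*0 - 39)² = (0 - 39)² = (-39)² = 1521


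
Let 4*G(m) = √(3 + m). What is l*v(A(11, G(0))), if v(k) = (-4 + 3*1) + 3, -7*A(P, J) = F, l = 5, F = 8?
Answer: 10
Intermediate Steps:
G(m) = √(3 + m)/4
A(P, J) = -8/7 (A(P, J) = -⅐*8 = -8/7)
v(k) = 2 (v(k) = (-4 + 3) + 3 = -1 + 3 = 2)
l*v(A(11, G(0))) = 5*2 = 10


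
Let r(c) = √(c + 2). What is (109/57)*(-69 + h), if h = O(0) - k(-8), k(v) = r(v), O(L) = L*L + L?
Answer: -2507/19 - 109*I*√6/57 ≈ -131.95 - 4.6841*I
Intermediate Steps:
r(c) = √(2 + c)
O(L) = L + L² (O(L) = L² + L = L + L²)
k(v) = √(2 + v)
h = -I*√6 (h = 0*(1 + 0) - √(2 - 8) = 0*1 - √(-6) = 0 - I*√6 = -I*√6 ≈ -2.4495*I)
(109/57)*(-69 + h) = (109/57)*(-69 - I*√6) = (109*(1/57))*(-69 - I*√6) = 109*(-69 - I*√6)/57 = -2507/19 - 109*I*√6/57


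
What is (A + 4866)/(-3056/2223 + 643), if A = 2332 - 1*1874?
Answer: 11835252/1426333 ≈ 8.2977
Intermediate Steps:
A = 458 (A = 2332 - 1874 = 458)
(A + 4866)/(-3056/2223 + 643) = (458 + 4866)/(-3056/2223 + 643) = 5324/(-3056*1/2223 + 643) = 5324/(-3056/2223 + 643) = 5324/(1426333/2223) = 5324*(2223/1426333) = 11835252/1426333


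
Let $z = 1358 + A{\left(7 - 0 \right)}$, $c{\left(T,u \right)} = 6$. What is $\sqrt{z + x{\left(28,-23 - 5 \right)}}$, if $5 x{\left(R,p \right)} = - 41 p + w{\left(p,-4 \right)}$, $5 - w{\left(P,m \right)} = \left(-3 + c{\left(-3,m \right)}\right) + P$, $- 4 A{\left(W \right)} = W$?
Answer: $\frac{\sqrt{159185}}{10} \approx 39.898$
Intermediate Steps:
$A{\left(W \right)} = - \frac{W}{4}$
$w{\left(P,m \right)} = 2 - P$ ($w{\left(P,m \right)} = 5 - \left(\left(-3 + 6\right) + P\right) = 5 - \left(3 + P\right) = 2 - P$)
$x{\left(R,p \right)} = \frac{2}{5} - \frac{42 p}{5}$ ($x{\left(R,p \right)} = \frac{- 41 p - \left(-2 + p\right)}{5} = \frac{2 - 42 p}{5} = \frac{2}{5} - \frac{42 p}{5}$)
$z = \frac{5425}{4}$ ($z = 1358 - \frac{7 - 0}{4} = 1358 - \frac{7 + 0}{4} = 1358 - \frac{7}{4} = \frac{5425}{4} \approx 1356.3$)
$\sqrt{z + x{\left(28,-23 - 5 \right)}} = \sqrt{\frac{5425}{4} - \left(- \frac{2}{5} + \frac{42 \left(-23 - 5\right)}{5}\right)} = \sqrt{\frac{5425}{4} + \left(\frac{2}{5} - - \frac{1176}{5}\right)} = \sqrt{\frac{5425}{4} + \left(\frac{2}{5} + \frac{1176}{5}\right)} = \sqrt{\frac{5425}{4} + \frac{1178}{5}} = \sqrt{\frac{31837}{20}} = \frac{\sqrt{159185}}{10}$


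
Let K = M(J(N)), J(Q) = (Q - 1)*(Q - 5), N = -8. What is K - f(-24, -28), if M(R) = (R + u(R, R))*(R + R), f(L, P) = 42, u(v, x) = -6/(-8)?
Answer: 55023/2 ≈ 27512.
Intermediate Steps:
u(v, x) = ¾ (u(v, x) = -6*(-⅛) = ¾)
J(Q) = (-1 + Q)*(-5 + Q)
M(R) = 2*R*(¾ + R) (M(R) = (R + ¾)*(R + R) = (¾ + R)*(2*R) = 2*R*(¾ + R))
K = 55107/2 (K = (5 + (-8)² - 6*(-8))*(3 + 4*(5 + (-8)² - 6*(-8)))/2 = (5 + 64 + 48)*(3 + 4*(5 + 64 + 48))/2 = (½)*117*(3 + 4*117) = (½)*117*(3 + 468) = (½)*117*471 = 55107/2 ≈ 27554.)
K - f(-24, -28) = 55107/2 - 1*42 = 55107/2 - 42 = 55023/2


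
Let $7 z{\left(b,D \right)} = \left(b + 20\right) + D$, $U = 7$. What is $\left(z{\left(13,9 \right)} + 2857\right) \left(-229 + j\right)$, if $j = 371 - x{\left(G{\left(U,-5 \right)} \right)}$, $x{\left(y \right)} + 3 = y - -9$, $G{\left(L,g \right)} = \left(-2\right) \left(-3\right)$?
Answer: $372190$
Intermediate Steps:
$G{\left(L,g \right)} = 6$
$x{\left(y \right)} = 6 + y$ ($x{\left(y \right)} = -3 + \left(y - -9\right) = -3 + \left(y + 9\right) = -3 + \left(9 + y\right) = 6 + y$)
$j = 359$ ($j = 371 - \left(6 + 6\right) = 371 - 12 = 359$)
$z{\left(b,D \right)} = \frac{20}{7} + \frac{D}{7} + \frac{b}{7}$ ($z{\left(b,D \right)} = \frac{\left(b + 20\right) + D}{7} = \frac{\left(20 + b\right) + D}{7} = \frac{20 + D + b}{7} = \frac{20}{7} + \frac{D}{7} + \frac{b}{7}$)
$\left(z{\left(13,9 \right)} + 2857\right) \left(-229 + j\right) = \left(\left(\frac{20}{7} + \frac{1}{7} \cdot 9 + \frac{1}{7} \cdot 13\right) + 2857\right) \left(-229 + 359\right) = \left(\left(\frac{20}{7} + \frac{9}{7} + \frac{13}{7}\right) + 2857\right) 130 = \left(6 + 2857\right) 130 = 2863 \cdot 130 = 372190$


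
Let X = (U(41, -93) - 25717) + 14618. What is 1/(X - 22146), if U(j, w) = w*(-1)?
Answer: -1/33152 ≈ -3.0164e-5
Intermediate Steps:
U(j, w) = -w
X = -11006 (X = (-1*(-93) - 25717) + 14618 = (93 - 25717) + 14618 = -25624 + 14618 = -11006)
1/(X - 22146) = 1/(-11006 - 22146) = 1/(-33152) = -1/33152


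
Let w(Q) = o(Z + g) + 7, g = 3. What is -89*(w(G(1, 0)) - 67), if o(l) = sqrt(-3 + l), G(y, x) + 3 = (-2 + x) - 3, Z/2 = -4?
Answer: 5340 - 178*I*sqrt(2) ≈ 5340.0 - 251.73*I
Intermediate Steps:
Z = -8 (Z = 2*(-4) = -8)
G(y, x) = -8 + x (G(y, x) = -3 + ((-2 + x) - 3) = -3 + (-5 + x) = -8 + x)
w(Q) = 7 + 2*I*sqrt(2) (w(Q) = sqrt(-3 + (-8 + 3)) + 7 = sqrt(-3 - 5) + 7 = sqrt(-8) + 7 = 2*I*sqrt(2) + 7 = 7 + 2*I*sqrt(2))
-89*(w(G(1, 0)) - 67) = -89*((7 + 2*I*sqrt(2)) - 67) = -89*(-60 + 2*I*sqrt(2)) = 5340 - 178*I*sqrt(2)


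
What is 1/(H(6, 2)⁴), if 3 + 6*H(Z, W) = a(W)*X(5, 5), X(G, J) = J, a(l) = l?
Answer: 1296/2401 ≈ 0.53977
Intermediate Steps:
H(Z, W) = -½ + 5*W/6 (H(Z, W) = -½ + (W*5)/6 = -½ + (5*W)/6 = -½ + 5*W/6)
1/(H(6, 2)⁴) = 1/((-½ + (⅚)*2)⁴) = 1/((-½ + 5/3)⁴) = 1/((7/6)⁴) = 1/(2401/1296) = 1296/2401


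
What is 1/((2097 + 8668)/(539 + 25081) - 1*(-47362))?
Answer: 5124/242685041 ≈ 2.1114e-5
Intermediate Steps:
1/((2097 + 8668)/(539 + 25081) - 1*(-47362)) = 1/(10765/25620 + 47362) = 1/(10765*(1/25620) + 47362) = 1/(2153/5124 + 47362) = 1/(242685041/5124) = 5124/242685041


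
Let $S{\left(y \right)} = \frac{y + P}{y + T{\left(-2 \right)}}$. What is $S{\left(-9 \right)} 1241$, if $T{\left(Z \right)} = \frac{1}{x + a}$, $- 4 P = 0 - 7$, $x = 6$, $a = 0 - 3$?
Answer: $\frac{107967}{104} \approx 1038.1$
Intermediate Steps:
$a = -3$
$P = \frac{7}{4}$ ($P = - \frac{0 - 7}{4} = \left(- \frac{1}{4}\right) \left(-7\right) = \frac{7}{4} \approx 1.75$)
$T{\left(Z \right)} = \frac{1}{3}$ ($T{\left(Z \right)} = \frac{1}{6 - 3} = \frac{1}{3}$)
$S{\left(y \right)} = \frac{\frac{7}{4} + y}{\frac{1}{3} + y}$ ($S{\left(y \right)} = \frac{y + \frac{7}{4}}{y + \frac{1}{3}} = \frac{\frac{7}{4} + y}{\frac{1}{3} + y}$)
$S{\left(-9 \right)} 1241 = \frac{3 \left(7 + 4 \left(-9\right)\right)}{4 \left(1 + 3 \left(-9\right)\right)} 1241 = \frac{3 \left(7 - 36\right)}{4 \left(1 - 27\right)} 1241 = \frac{3}{4} \frac{1}{-26} \left(-29\right) 1241 = \frac{3}{4} \left(- \frac{1}{26}\right) \left(-29\right) 1241 = \frac{87}{104} \cdot 1241 = \frac{107967}{104}$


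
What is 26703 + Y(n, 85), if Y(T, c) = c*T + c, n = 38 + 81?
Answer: 36903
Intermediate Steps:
n = 119
Y(T, c) = c + T*c (Y(T, c) = T*c + c = c + T*c)
26703 + Y(n, 85) = 26703 + 85*(1 + 119) = 26703 + 85*120 = 26703 + 10200 = 36903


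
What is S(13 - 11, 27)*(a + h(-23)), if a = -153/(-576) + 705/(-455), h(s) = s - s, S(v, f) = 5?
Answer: -37385/5824 ≈ -6.4191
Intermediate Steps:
h(s) = 0
a = -7477/5824 (a = -153*(-1/576) + 705*(-1/455) = 17/64 - 141/91 = -7477/5824 ≈ -1.2838)
S(13 - 11, 27)*(a + h(-23)) = 5*(-7477/5824 + 0) = 5*(-7477/5824) = -37385/5824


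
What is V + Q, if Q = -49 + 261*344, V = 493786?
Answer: 583521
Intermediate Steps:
Q = 89735 (Q = -49 + 89784 = 89735)
V + Q = 493786 + 89735 = 583521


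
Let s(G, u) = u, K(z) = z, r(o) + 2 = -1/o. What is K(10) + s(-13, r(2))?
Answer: 15/2 ≈ 7.5000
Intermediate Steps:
r(o) = -2 - 1/o
K(10) + s(-13, r(2)) = 10 + (-2 - 1/2) = 10 - 5/2 = 15/2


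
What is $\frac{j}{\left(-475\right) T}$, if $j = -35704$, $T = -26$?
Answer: $- \frac{17852}{6175} \approx -2.891$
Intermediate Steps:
$\frac{j}{\left(-475\right) T} = - \frac{35704}{\left(-475\right) \left(-26\right)} = - \frac{35704}{12350} = \left(-35704\right) \frac{1}{12350} = - \frac{17852}{6175}$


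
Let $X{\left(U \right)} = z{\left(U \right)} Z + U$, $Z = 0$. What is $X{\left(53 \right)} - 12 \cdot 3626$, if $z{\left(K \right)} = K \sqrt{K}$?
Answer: $-43459$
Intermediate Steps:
$z{\left(K \right)} = K^{\frac{3}{2}}$
$X{\left(U \right)} = U$ ($X{\left(U \right)} = U^{\frac{3}{2}} \cdot 0 + U = 0 + U = U$)
$X{\left(53 \right)} - 12 \cdot 3626 = 53 - 12 \cdot 3626 = 53 - 43512 = -43459$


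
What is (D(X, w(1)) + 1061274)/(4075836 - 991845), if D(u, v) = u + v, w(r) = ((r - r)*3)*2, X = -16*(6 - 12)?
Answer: 353790/1027997 ≈ 0.34415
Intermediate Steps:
X = 96 (X = -16*(-6) = 96)
w(r) = 0 (w(r) = (0*3)*2 = 0*2 = 0)
(D(X, w(1)) + 1061274)/(4075836 - 991845) = ((96 + 0) + 1061274)/(4075836 - 991845) = (96 + 1061274)/3083991 = 1061370*(1/3083991) = 353790/1027997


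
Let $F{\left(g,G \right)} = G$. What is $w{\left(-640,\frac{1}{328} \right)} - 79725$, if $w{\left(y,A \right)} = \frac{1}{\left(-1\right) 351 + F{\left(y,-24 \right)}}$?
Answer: $- \frac{29896876}{375} \approx -79725.0$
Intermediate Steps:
$w{\left(y,A \right)} = - \frac{1}{375}$ ($w{\left(y,A \right)} = \frac{1}{\left(-1\right) 351 - 24} = \frac{1}{-351 - 24} = \frac{1}{-375} = - \frac{1}{375}$)
$w{\left(-640,\frac{1}{328} \right)} - 79725 = - \frac{1}{375} - 79725 = - \frac{29896876}{375}$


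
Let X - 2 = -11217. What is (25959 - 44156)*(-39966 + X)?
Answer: 931340657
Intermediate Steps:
X = -11215 (X = 2 - 11217 = -11215)
(25959 - 44156)*(-39966 + X) = (25959 - 44156)*(-39966 - 11215) = -18197*(-51181) = 931340657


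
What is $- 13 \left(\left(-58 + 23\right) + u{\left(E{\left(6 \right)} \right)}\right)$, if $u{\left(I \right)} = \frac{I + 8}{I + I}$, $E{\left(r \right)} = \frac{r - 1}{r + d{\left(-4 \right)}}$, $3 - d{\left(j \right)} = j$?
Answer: $\frac{3133}{10} \approx 313.3$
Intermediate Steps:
$d{\left(j \right)} = 3 - j$
$E{\left(r \right)} = \frac{-1 + r}{7 + r}$ ($E{\left(r \right)} = \frac{r - 1}{r + \left(3 - -4\right)} = \frac{-1 + r}{r + \left(3 + 4\right)} = \frac{-1 + r}{r + 7} = \frac{-1 + r}{7 + r}$)
$u{\left(I \right)} = \frac{8 + I}{2 I}$
$- 13 \left(\left(-58 + 23\right) + u{\left(E{\left(6 \right)} \right)}\right) = - 13 \left(\left(-58 + 23\right) + \frac{8 + \frac{-1 + 6}{7 + 6}}{2 \frac{-1 + 6}{7 + 6}}\right) = - 13 \left(-35 + \frac{8 + \frac{1}{13} \cdot 5}{2 \cdot \frac{1}{13} \cdot 5}\right) = - 13 \left(-35 + \frac{8 + \frac{5}{13}}{2 \cdot \frac{5}{13}}\right) = - 13 \left(-35 + \frac{1}{2} \cdot \frac{13}{5} \cdot \frac{109}{13}\right) = - 13 \left(-35 + \frac{109}{10}\right) = \left(-13\right) \left(- \frac{241}{10}\right) = \frac{3133}{10}$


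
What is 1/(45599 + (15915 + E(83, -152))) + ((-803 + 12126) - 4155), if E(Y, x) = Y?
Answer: 441527297/61597 ≈ 7168.0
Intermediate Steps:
1/(45599 + (15915 + E(83, -152))) + ((-803 + 12126) - 4155) = 1/(45599 + (15915 + 83)) + ((-803 + 12126) - 4155) = 1/(45599 + 15998) + (11323 - 4155) = 1/61597 + 7168 = 441527297/61597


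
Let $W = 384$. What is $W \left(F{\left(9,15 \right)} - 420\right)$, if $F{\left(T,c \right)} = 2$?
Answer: $-160512$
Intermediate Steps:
$W \left(F{\left(9,15 \right)} - 420\right) = 384 \left(2 - 420\right) = 384 \left(-418\right) = -160512$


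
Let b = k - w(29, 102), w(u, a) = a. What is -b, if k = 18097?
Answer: -17995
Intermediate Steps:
b = 17995 (b = 18097 - 1*102 = 18097 - 102 = 17995)
-b = -1*17995 = -17995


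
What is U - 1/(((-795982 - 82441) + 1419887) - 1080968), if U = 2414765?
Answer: 1302775376561/539504 ≈ 2.4148e+6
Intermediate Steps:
U - 1/(((-795982 - 82441) + 1419887) - 1080968) = 2414765 - 1/(((-795982 - 82441) + 1419887) - 1080968) = 2414765 - 1/((-878423 + 1419887) - 1080968) = 2414765 - 1/(541464 - 1080968) = 2414765 - 1/(-539504) = 2414765 - 1*(-1/539504) = 2414765 + 1/539504 = 1302775376561/539504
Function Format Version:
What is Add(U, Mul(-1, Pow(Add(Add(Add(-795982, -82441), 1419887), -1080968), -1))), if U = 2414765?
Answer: Rational(1302775376561, 539504) ≈ 2.4148e+6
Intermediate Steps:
Add(U, Mul(-1, Pow(Add(Add(Add(-795982, -82441), 1419887), -1080968), -1))) = Add(2414765, Mul(-1, Pow(Add(Add(Add(-795982, -82441), 1419887), -1080968), -1))) = Add(2414765, Mul(-1, Pow(Add(Add(-878423, 1419887), -1080968), -1))) = Add(2414765, Mul(-1, Pow(Add(541464, -1080968), -1))) = Add(2414765, Mul(-1, Pow(-539504, -1))) = Add(2414765, Mul(-1, Rational(-1, 539504))) = Add(2414765, Rational(1, 539504)) = Rational(1302775376561, 539504)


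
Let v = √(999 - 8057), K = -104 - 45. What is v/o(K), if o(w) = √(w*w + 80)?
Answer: I*√157259298/22281 ≈ 0.56283*I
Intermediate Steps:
K = -149
v = I*√7058 (v = √(-7058) = I*√7058 ≈ 84.012*I)
o(w) = √(80 + w²) (o(w) = √(w² + 80) = √(80 + w²))
v/o(K) = (I*√7058)/(√(80 + (-149)²)) = (I*√7058)/(√(80 + 22201)) = (I*√7058)/(√22281) = (I*√7058)*(√22281/22281) = I*√157259298/22281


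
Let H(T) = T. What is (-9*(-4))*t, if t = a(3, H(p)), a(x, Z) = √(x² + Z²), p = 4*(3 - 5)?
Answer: 36*√73 ≈ 307.58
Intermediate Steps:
p = -8 (p = 4*(-2) = -8)
a(x, Z) = √(Z² + x²)
t = √73 (t = √((-8)² + 3²) = √(64 + 9) = √73 ≈ 8.5440)
(-9*(-4))*t = (-9*(-4))*√73 = 36*√73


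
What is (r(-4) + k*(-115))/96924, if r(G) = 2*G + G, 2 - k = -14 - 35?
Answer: -1959/32308 ≈ -0.060635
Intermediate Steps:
k = 51 (k = 2 - (-14 - 35) = 2 - 1*(-49) = 2 + 49 = 51)
r(G) = 3*G
(r(-4) + k*(-115))/96924 = (3*(-4) + 51*(-115))/96924 = (-12 - 5865)*(1/96924) = -5877*1/96924 = -1959/32308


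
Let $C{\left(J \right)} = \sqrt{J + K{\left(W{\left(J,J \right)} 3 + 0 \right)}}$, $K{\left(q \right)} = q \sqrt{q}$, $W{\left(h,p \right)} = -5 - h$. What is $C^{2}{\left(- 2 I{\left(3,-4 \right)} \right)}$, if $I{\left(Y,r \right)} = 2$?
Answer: $-4 - 3 i \sqrt{3} \approx -4.0 - 5.1962 i$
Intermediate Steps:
$K{\left(q \right)} = q^{\frac{3}{2}}$
$C{\left(J \right)} = \sqrt{J + \left(-15 - 3 J\right)^{\frac{3}{2}}}$ ($C{\left(J \right)} = \sqrt{J + \left(\left(-5 - J\right) 3 + 0\right)^{\frac{3}{2}}} = \sqrt{J + \left(\left(-15 - 3 J\right) + 0\right)^{\frac{3}{2}}} = \sqrt{J + \left(-15 - 3 J\right)^{\frac{3}{2}}}$)
$C^{2}{\left(- 2 I{\left(3,-4 \right)} \right)} = \left(\sqrt{\left(-2\right) 2 + 3 \sqrt{3} \left(-5 - \left(-2\right) 2\right)^{\frac{3}{2}}}\right)^{2} = \left(\sqrt{-4 + 3 \sqrt{3} \left(-5 - -4\right)^{\frac{3}{2}}}\right)^{2} = \left(\sqrt{-4 + 3 \sqrt{3} \left(-5 + 4\right)^{\frac{3}{2}}}\right)^{2} = \left(\sqrt{-4 + 3 \sqrt{3} \left(-1\right)^{\frac{3}{2}}}\right)^{2} = \left(\sqrt{-4 + 3 \sqrt{3} \left(- i\right)}\right)^{2} = \left(\sqrt{-4 - 3 i \sqrt{3}}\right)^{2} = -4 - 3 i \sqrt{3}$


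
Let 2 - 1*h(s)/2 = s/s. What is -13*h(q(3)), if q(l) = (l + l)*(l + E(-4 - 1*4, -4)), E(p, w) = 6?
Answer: -26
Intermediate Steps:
q(l) = 2*l*(6 + l) (q(l) = (l + l)*(l + 6) = (2*l)*(6 + l) = 2*l*(6 + l))
h(s) = 2 (h(s) = 4 - 2*s/s = 4 - 2*1 = 4 - 2 = 2)
-13*h(q(3)) = -13*2 = -26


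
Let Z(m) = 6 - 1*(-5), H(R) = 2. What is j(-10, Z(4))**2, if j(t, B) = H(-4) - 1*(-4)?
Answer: 36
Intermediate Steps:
Z(m) = 11 (Z(m) = 6 + 5 = 11)
j(t, B) = 6 (j(t, B) = 2 - 1*(-4) = 2 + 4 = 6)
j(-10, Z(4))**2 = 6**2 = 36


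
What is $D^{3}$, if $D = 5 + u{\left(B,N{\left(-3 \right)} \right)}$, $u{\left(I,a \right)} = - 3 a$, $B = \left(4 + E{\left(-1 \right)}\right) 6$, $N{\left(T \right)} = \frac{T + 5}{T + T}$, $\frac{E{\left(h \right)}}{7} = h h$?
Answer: $216$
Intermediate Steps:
$E{\left(h \right)} = 7 h^{2}$ ($E{\left(h \right)} = 7 h h = 7 h^{2}$)
$N{\left(T \right)} = \frac{5 + T}{2 T}$
$B = 66$ ($B = \left(4 + 7 \left(-1\right)^{2}\right) 6 = \left(4 + 7 \cdot 1\right) 6 = \left(4 + 7\right) 6 = 11 \cdot 6 = 66$)
$D = 6$ ($D = 5 - 3 \frac{5 - 3}{2 \left(-3\right)} = 5 - 3 \cdot \frac{1}{2} \left(- \frac{1}{3}\right) 2 = 5 - -1 = 5 + 1 = 6$)
$D^{3} = 6^{3} = 216$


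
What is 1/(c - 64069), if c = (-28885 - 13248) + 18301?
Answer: -1/87901 ≈ -1.1376e-5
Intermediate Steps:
c = -23832 (c = -42133 + 18301 = -23832)
1/(c - 64069) = 1/(-23832 - 64069) = 1/(-87901) = -1/87901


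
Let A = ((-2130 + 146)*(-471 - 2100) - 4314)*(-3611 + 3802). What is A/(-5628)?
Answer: -162240175/938 ≈ -1.7296e+5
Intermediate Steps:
A = 973441050 (A = (-1984*(-2571) - 4314)*191 = (5100864 - 4314)*191 = 5096550*191 = 973441050)
A/(-5628) = 973441050/(-5628) = 973441050*(-1/5628) = -162240175/938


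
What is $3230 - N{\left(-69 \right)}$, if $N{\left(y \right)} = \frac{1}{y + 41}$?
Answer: $\frac{90441}{28} \approx 3230.0$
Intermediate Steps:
$N{\left(y \right)} = \frac{1}{41 + y}$
$3230 - N{\left(-69 \right)} = 3230 - \frac{1}{41 - 69} = 3230 - \frac{1}{-28} = 3230 - - \frac{1}{28} = 3230 + \frac{1}{28} = \frac{90441}{28}$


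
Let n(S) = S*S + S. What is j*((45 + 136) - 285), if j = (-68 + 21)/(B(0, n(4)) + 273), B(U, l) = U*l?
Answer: 376/21 ≈ 17.905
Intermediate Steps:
n(S) = S + S² (n(S) = S² + S = S + S²)
j = -47/273 (j = (-68 + 21)/(0*(4*(1 + 4)) + 273) = -47/(0*(4*5) + 273) = -47/(0*20 + 273) = -47/(0 + 273) = -47/273 ≈ -0.17216)
j*((45 + 136) - 285) = -47*((45 + 136) - 285)/273 = -47*(181 - 285)/273 = -47/273*(-104) = 376/21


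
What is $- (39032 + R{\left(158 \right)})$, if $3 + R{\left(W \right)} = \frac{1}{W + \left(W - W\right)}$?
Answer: $- \frac{6166583}{158} \approx -39029.0$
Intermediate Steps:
$R{\left(W \right)} = -3 + \frac{1}{W}$ ($R{\left(W \right)} = -3 + \frac{1}{W + \left(W - W\right)} = -3 + \frac{1}{W + 0} = -3 + \frac{1}{W}$)
$- (39032 + R{\left(158 \right)}) = - (39032 - \left(3 - \frac{1}{158}\right)) = - (39032 + \left(-3 + \frac{1}{158}\right)) = - (39032 - \frac{473}{158}) = \left(-1\right) \frac{6166583}{158} = - \frac{6166583}{158}$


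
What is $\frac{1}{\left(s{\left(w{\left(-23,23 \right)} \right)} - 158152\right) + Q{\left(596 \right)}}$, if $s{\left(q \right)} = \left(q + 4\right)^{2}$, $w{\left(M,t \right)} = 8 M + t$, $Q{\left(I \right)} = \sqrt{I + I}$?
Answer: $- \frac{133503}{17823049817} - \frac{2 \sqrt{298}}{17823049817} \approx -7.4924 \cdot 10^{-6}$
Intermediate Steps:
$Q{\left(I \right)} = \sqrt{2} \sqrt{I}$ ($Q{\left(I \right)} = \sqrt{2 I} = \sqrt{2} \sqrt{I}$)
$w{\left(M,t \right)} = t + 8 M$
$s{\left(q \right)} = \left(4 + q\right)^{2}$
$\frac{1}{\left(s{\left(w{\left(-23,23 \right)} \right)} - 158152\right) + Q{\left(596 \right)}} = \frac{1}{\left(\left(4 + \left(23 + 8 \left(-23\right)\right)\right)^{2} - 158152\right) + \sqrt{2} \sqrt{596}} = \frac{1}{\left(\left(4 + \left(23 - 184\right)\right)^{2} - 158152\right) + \sqrt{2} \cdot 2 \sqrt{149}} = \frac{1}{\left(\left(4 - 161\right)^{2} - 158152\right) + 2 \sqrt{298}} = \frac{1}{\left(\left(-157\right)^{2} - 158152\right) + 2 \sqrt{298}} = \frac{1}{\left(24649 - 158152\right) + 2 \sqrt{298}} = \frac{1}{-133503 + 2 \sqrt{298}}$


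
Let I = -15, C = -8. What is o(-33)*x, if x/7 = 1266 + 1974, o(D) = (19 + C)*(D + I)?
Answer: -11975040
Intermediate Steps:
o(D) = -165 + 11*D (o(D) = (19 - 8)*(D - 15) = 11*(-15 + D) = -165 + 11*D)
x = 22680 (x = 7*(1266 + 1974) = 7*3240 = 22680)
o(-33)*x = (-165 + 11*(-33))*22680 = (-165 - 363)*22680 = -528*22680 = -11975040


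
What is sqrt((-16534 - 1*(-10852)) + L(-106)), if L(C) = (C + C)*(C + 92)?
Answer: I*sqrt(2714) ≈ 52.096*I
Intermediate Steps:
L(C) = 2*C*(92 + C) (L(C) = (2*C)*(92 + C) = 2*C*(92 + C))
sqrt((-16534 - 1*(-10852)) + L(-106)) = sqrt((-16534 - 1*(-10852)) + 2*(-106)*(92 - 106)) = sqrt((-16534 + 10852) + 2*(-106)*(-14)) = sqrt(-5682 + 2968) = sqrt(-2714) = I*sqrt(2714)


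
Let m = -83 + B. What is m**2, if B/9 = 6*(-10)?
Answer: 388129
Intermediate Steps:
B = -540 (B = 9*(6*(-10)) = 9*(-60) = -540)
m = -623 (m = -83 - 540 = -623)
m**2 = (-623)**2 = 388129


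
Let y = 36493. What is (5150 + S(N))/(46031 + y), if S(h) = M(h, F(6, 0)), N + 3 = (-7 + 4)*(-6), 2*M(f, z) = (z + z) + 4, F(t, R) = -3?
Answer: 5149/82524 ≈ 0.062394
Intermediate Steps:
M(f, z) = 2 + z (M(f, z) = ((z + z) + 4)/2 = (2*z + 4)/2 = (4 + 2*z)/2 = 2 + z)
N = 15 (N = -3 + (-7 + 4)*(-6) = -3 - 3*(-6) = -3 + 18 = 15)
S(h) = -1 (S(h) = 2 - 3 = -1)
(5150 + S(N))/(46031 + y) = (5150 - 1)/(46031 + 36493) = 5149/82524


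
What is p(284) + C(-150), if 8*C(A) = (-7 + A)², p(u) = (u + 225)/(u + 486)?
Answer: 9491901/3080 ≈ 3081.8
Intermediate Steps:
p(u) = (225 + u)/(486 + u)
C(A) = (-7 + A)²/8
p(284) + C(-150) = (225 + 284)/(486 + 284) + (-7 - 150)²/8 = 509/770 + (⅛)*(-157)² = (1/770)*509 + (⅛)*24649 = 509/770 + 24649/8 = 9491901/3080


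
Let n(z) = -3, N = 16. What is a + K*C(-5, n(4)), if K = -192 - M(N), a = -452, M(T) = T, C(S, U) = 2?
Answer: -868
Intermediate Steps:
K = -208 (K = -192 - 1*16 = -192 - 16 = -208)
a + K*C(-5, n(4)) = -452 - 208*2 = -452 - 416 = -868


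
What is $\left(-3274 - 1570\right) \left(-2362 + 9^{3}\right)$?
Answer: $7910252$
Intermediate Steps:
$\left(-3274 - 1570\right) \left(-2362 + 9^{3}\right) = - 4844 \left(-2362 + 729\right) = \left(-4844\right) \left(-1633\right) = 7910252$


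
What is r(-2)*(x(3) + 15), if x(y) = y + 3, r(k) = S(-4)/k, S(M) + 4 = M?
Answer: 84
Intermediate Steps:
S(M) = -4 + M
r(k) = -8/k (r(k) = (-4 - 4)/k = -8/k)
x(y) = 3 + y
r(-2)*(x(3) + 15) = (-8/(-2))*((3 + 3) + 15) = (-8*(-1/2))*(6 + 15) = 4*21 = 84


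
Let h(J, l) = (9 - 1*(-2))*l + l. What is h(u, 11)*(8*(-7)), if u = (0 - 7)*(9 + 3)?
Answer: -7392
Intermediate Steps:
u = -84 (u = -7*12 = -84)
h(J, l) = 12*l (h(J, l) = (9 + 2)*l + l = 11*l + l = 12*l)
h(u, 11)*(8*(-7)) = (12*11)*(8*(-7)) = 132*(-56) = -7392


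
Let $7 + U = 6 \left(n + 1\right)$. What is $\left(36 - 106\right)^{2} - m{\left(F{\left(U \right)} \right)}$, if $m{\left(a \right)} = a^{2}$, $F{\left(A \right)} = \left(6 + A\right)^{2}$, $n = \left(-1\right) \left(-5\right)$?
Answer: $-1495725$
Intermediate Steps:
$n = 5$
$U = 29$ ($U = -7 + 6 \left(5 + 1\right) = -7 + 6 \cdot 6 = -7 + 36 = 29$)
$\left(36 - 106\right)^{2} - m{\left(F{\left(U \right)} \right)} = \left(36 - 106\right)^{2} - \left(\left(6 + 29\right)^{2}\right)^{2} = \left(-70\right)^{2} - \left(35^{2}\right)^{2} = 4900 - 1225^{2} = 4900 - 1500625 = -1495725$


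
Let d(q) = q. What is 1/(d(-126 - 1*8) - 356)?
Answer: -1/490 ≈ -0.0020408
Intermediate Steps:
1/(d(-126 - 1*8) - 356) = 1/((-126 - 1*8) - 356) = 1/((-126 - 8) - 356) = 1/(-134 - 356) = 1/(-490) = -1/490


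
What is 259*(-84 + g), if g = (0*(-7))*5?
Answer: -21756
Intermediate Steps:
g = 0 (g = 0*5 = 0)
259*(-84 + g) = 259*(-84 + 0) = 259*(-84) = -21756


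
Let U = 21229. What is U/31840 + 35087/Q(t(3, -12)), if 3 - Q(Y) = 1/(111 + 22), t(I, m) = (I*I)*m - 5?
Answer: 373346909/31840 ≈ 11726.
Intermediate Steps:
t(I, m) = -5 + m*I² (t(I, m) = I²*m - 5 = m*I² - 5 = -5 + m*I²)
Q(Y) = 398/133 (Q(Y) = 3 - 1/(111 + 22) = 3 - 1/133 = 398/133)
U/31840 + 35087/Q(t(3, -12)) = 21229/31840 + 35087/(398/133) = 21229*(1/31840) + 35087*(133/398) = 21229/31840 + 4666571/398 = 373346909/31840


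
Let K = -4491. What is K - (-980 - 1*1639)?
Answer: -1872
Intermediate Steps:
K - (-980 - 1*1639) = -4491 - (-980 - 1*1639) = -4491 - (-980 - 1639) = -4491 - 1*(-2619) = -4491 + 2619 = -1872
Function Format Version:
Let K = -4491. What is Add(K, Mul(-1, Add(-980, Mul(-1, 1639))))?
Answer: -1872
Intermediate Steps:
Add(K, Mul(-1, Add(-980, Mul(-1, 1639)))) = Add(-4491, Mul(-1, Add(-980, Mul(-1, 1639)))) = Add(-4491, Mul(-1, Add(-980, -1639))) = Add(-4491, Mul(-1, -2619)) = Add(-4491, 2619) = -1872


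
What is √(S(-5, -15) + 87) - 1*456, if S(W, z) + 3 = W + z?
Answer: -448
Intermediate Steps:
S(W, z) = -3 + W + z (S(W, z) = -3 + (W + z) = -3 + W + z)
√(S(-5, -15) + 87) - 1*456 = √((-3 - 5 - 15) + 87) - 1*456 = √(-23 + 87) - 456 = √64 - 456 = 8 - 456 = -448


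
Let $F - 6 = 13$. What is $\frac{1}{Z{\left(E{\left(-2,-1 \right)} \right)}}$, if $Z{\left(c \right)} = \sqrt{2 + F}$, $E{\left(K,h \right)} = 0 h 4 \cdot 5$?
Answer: $\frac{\sqrt{21}}{21} \approx 0.21822$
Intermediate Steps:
$F = 19$ ($F = 6 + 13 = 19$)
$E{\left(K,h \right)} = 0$ ($E{\left(K,h \right)} = 0 \cdot 20 = 0$)
$Z{\left(c \right)} = \sqrt{21}$ ($Z{\left(c \right)} = \sqrt{2 + 19} = \sqrt{21}$)
$\frac{1}{Z{\left(E{\left(-2,-1 \right)} \right)}} = \frac{1}{\sqrt{21}} = \frac{\sqrt{21}}{21}$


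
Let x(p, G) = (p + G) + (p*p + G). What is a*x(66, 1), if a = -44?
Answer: -194656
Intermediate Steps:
x(p, G) = p + p² + 2*G (x(p, G) = (G + p) + (p² + G) = (G + p) + (G + p²) = p + p² + 2*G)
a*x(66, 1) = -44*(66 + 66² + 2*1) = -44*(66 + 4356 + 2) = -44*4424 = -194656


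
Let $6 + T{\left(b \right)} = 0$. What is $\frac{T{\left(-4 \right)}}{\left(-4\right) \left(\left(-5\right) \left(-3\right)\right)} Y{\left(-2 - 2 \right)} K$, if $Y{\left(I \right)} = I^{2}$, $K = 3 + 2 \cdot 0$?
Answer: $\frac{24}{5} \approx 4.8$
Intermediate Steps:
$T{\left(b \right)} = -6$ ($T{\left(b \right)} = -6 + 0 = -6$)
$K = 3$ ($K = 3 + 0 = 3$)
$\frac{T{\left(-4 \right)}}{\left(-4\right) \left(\left(-5\right) \left(-3\right)\right)} Y{\left(-2 - 2 \right)} K = - \frac{6}{\left(-4\right) \left(\left(-5\right) \left(-3\right)\right)} \left(-2 - 2\right)^{2} \cdot 3 = - \frac{6}{\left(-4\right) 15} \left(-2 - 2\right)^{2} \cdot 3 = - \frac{6}{-60} \left(-4\right)^{2} \cdot 3 = \left(-6\right) \left(- \frac{1}{60}\right) 16 \cdot 3 = \frac{1}{10} \cdot 16 \cdot 3 = \frac{8}{5} \cdot 3 = \frac{24}{5}$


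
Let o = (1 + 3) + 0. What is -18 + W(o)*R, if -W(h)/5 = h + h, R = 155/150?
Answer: -178/3 ≈ -59.333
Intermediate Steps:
R = 31/30 (R = 155*(1/150) = 31/30 ≈ 1.0333)
o = 4 (o = 4 + 0 = 4)
W(h) = -10*h (W(h) = -5*(h + h) = -10*h)
-18 + W(o)*R = -18 - 10*4*(31/30) = -18 - 40*31/30 = -18 - 124/3 = -178/3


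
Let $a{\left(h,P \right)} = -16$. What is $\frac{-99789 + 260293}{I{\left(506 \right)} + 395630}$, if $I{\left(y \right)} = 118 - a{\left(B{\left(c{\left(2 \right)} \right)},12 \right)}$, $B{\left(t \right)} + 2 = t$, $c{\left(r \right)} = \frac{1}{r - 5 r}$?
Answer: $\frac{40126}{98941} \approx 0.40555$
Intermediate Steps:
$c{\left(r \right)} = - \frac{1}{4 r}$ ($c{\left(r \right)} = \frac{1}{\left(-4\right) r} = - \frac{1}{4 r}$)
$B{\left(t \right)} = -2 + t$
$I{\left(y \right)} = 134$ ($I{\left(y \right)} = 118 - -16 = 118 + 16 = 134$)
$\frac{-99789 + 260293}{I{\left(506 \right)} + 395630} = \frac{-99789 + 260293}{134 + 395630} = \frac{160504}{395764} = 160504 \cdot \frac{1}{395764} = \frac{40126}{98941}$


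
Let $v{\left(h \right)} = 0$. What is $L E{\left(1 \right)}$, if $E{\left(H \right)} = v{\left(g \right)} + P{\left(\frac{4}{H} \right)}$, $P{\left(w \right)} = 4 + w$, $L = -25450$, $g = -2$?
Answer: $-203600$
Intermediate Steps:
$E{\left(H \right)} = 4 + \frac{4}{H}$ ($E{\left(H \right)} = 0 + \left(4 + \frac{4}{H}\right) = 4 + \frac{4}{H}$)
$L E{\left(1 \right)} = - 25450 \left(4 + \frac{4}{1}\right) = - 25450 \left(4 + 4 \cdot 1\right) = - 25450 \left(4 + 4\right) = \left(-25450\right) 8 = -203600$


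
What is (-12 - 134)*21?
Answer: -3066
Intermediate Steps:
(-12 - 134)*21 = -146*21 = -3066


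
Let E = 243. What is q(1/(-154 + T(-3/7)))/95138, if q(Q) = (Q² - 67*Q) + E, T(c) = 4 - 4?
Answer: 5773307/2256292808 ≈ 0.0025588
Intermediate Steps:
T(c) = 0
q(Q) = 243 + Q² - 67*Q (q(Q) = (Q² - 67*Q) + 243 = 243 + Q² - 67*Q)
q(1/(-154 + T(-3/7)))/95138 = (243 + (1/(-154 + 0))² - 67/(-154 + 0))/95138 = (243 + (1/(-154))² - 67/(-154))*(1/95138) = (243 + (-1/154)² - 67*(-1/154))*(1/95138) = (243 + 1/23716 + 67/154)*(1/95138) = (5773307/23716)*(1/95138) = 5773307/2256292808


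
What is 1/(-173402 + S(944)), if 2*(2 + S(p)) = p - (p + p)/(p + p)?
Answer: -2/345865 ≈ -5.7826e-6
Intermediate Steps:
S(p) = -5/2 + p/2 (S(p) = -2 + (p - (p + p)/(p + p))/2 = -2 + (p - 2*p/(2*p))/2 = -2 + (p - 2*p*1/(2*p))/2 = -2 + (p - 1*1)/2 = -2 + (p - 1)/2 = -2 + (-1 + p)/2 = -2 + (-1/2 + p/2) = -5/2 + p/2)
1/(-173402 + S(944)) = 1/(-173402 + (-5/2 + (1/2)*944)) = 1/(-173402 + (-5/2 + 472)) = 1/(-173402 + 939/2) = 1/(-345865/2) = -2/345865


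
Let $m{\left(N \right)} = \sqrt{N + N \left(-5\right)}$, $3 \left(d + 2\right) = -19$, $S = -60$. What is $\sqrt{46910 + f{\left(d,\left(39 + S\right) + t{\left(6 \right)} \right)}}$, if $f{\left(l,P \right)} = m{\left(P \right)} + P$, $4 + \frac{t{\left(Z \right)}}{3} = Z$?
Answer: $\sqrt{46895 + 2 \sqrt{15}} \approx 216.57$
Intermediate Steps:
$t{\left(Z \right)} = -12 + 3 Z$
$d = - \frac{25}{3}$ ($d = -2 + \frac{1}{3} \left(-19\right) = -2 - \frac{19}{3} = - \frac{25}{3} \approx -8.3333$)
$m{\left(N \right)} = 2 \sqrt{- N}$ ($m{\left(N \right)} = \sqrt{N - 5 N} = \sqrt{- 4 N} = 2 \sqrt{- N}$)
$f{\left(l,P \right)} = P + 2 \sqrt{- P}$ ($f{\left(l,P \right)} = 2 \sqrt{- P} + P = P + 2 \sqrt{- P}$)
$\sqrt{46910 + f{\left(d,\left(39 + S\right) + t{\left(6 \right)} \right)}} = \sqrt{46910 + \left(\left(\left(39 - 60\right) + \left(-12 + 3 \cdot 6\right)\right) + 2 \sqrt{- (\left(39 - 60\right) + \left(-12 + 3 \cdot 6\right))}\right)} = \sqrt{46910 + \left(\left(-21 + \left(-12 + 18\right)\right) + 2 \sqrt{- (-21 + \left(-12 + 18\right))}\right)} = \sqrt{46910 + \left(\left(-21 + 6\right) + 2 \sqrt{- (-21 + 6)}\right)} = \sqrt{46910 - \left(15 - 2 \sqrt{\left(-1\right) \left(-15\right)}\right)} = \sqrt{46910 - \left(15 - 2 \sqrt{15}\right)} = \sqrt{46895 + 2 \sqrt{15}}$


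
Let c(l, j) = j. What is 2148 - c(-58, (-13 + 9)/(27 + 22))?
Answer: 105256/49 ≈ 2148.1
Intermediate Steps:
2148 - c(-58, (-13 + 9)/(27 + 22)) = 2148 - (-13 + 9)/(27 + 22) = 2148 - (-4)/49 = 2148 - 1*(-4/49) = 2148 + 4/49 = 105256/49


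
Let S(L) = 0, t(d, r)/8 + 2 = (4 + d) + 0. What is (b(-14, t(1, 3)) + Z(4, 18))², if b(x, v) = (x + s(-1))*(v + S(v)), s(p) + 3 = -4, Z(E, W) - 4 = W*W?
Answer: 30976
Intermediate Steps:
Z(E, W) = 4 + W² (Z(E, W) = 4 + W*W = 4 + W²)
s(p) = -7 (s(p) = -3 - 4 = -7)
t(d, r) = 16 + 8*d (t(d, r) = -16 + 8*((4 + d) + 0) = -16 + 8*(4 + d) = -16 + (32 + 8*d) = 16 + 8*d)
b(x, v) = v*(-7 + x) (b(x, v) = (x - 7)*(v + 0) = (-7 + x)*v = v*(-7 + x))
(b(-14, t(1, 3)) + Z(4, 18))² = ((16 + 8*1)*(-7 - 14) + (4 + 18²))² = ((16 + 8)*(-21) + (4 + 324))² = (24*(-21) + 328)² = (-504 + 328)² = (-176)² = 30976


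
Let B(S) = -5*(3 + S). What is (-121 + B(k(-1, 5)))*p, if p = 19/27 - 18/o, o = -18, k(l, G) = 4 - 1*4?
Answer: -6256/27 ≈ -231.70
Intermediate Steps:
k(l, G) = 0 (k(l, G) = 4 - 4 = 0)
p = 46/27 (p = 19/27 - 18/(-18) = 19*(1/27) - 18*(-1/18) = 19/27 + 1 = 46/27 ≈ 1.7037)
B(S) = -15 - 5*S
(-121 + B(k(-1, 5)))*p = (-121 + (-15 - 5*0))*(46/27) = (-121 + (-15 + 0))*(46/27) = (-121 - 15)*(46/27) = -136*46/27 = -6256/27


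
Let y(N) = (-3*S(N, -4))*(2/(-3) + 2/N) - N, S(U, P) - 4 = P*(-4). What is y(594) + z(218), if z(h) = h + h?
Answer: -11702/99 ≈ -118.20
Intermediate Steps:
S(U, P) = 4 - 4*P (S(U, P) = 4 + P*(-4) = 4 - 4*P)
z(h) = 2*h
y(N) = 40 - N - 120/N (y(N) = (-3*(4 - 4*(-4)))*(2/(-3) + 2/N) - N = (-3*(4 + 16))*(2*(-⅓) + 2/N) - N = (-3*20)*(-⅔ + 2/N) - N = -60*(-⅔ + 2/N) - N = (40 - 120/N) - N = 40 - N - 120/N)
y(594) + z(218) = (40 - 1*594 - 120/594) + 2*218 = (40 - 594 - 120*1/594) + 436 = (40 - 594 - 20/99) + 436 = -54866/99 + 436 = -11702/99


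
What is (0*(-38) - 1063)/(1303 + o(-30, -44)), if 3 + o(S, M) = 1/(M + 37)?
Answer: -7441/9099 ≈ -0.81778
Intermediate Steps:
o(S, M) = -3 + 1/(37 + M) (o(S, M) = -3 + 1/(M + 37) = -3 + 1/(37 + M))
(0*(-38) - 1063)/(1303 + o(-30, -44)) = (0*(-38) - 1063)/(1303 + (-110 - 3*(-44))/(37 - 44)) = (0 - 1063)/(1303 + (-110 + 132)/(-7)) = -1063/(1303 - ⅐*22) = -1063/(1303 - 22/7) = -1063/9099/7 = -1063*7/9099 = -7441/9099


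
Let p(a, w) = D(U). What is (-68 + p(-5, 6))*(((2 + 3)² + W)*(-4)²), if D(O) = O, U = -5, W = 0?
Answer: -29200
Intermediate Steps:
p(a, w) = -5
(-68 + p(-5, 6))*(((2 + 3)² + W)*(-4)²) = (-68 - 5)*(((2 + 3)² + 0)*(-4)²) = -73*(5² + 0)*16 = -73*(25 + 0)*16 = -1825*16 = -73*400 = -29200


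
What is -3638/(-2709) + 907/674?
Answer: 4909075/1825866 ≈ 2.6886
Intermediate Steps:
-3638/(-2709) + 907/674 = -3638*(-1/2709) + 907*(1/674) = 3638/2709 + 907/674 = 4909075/1825866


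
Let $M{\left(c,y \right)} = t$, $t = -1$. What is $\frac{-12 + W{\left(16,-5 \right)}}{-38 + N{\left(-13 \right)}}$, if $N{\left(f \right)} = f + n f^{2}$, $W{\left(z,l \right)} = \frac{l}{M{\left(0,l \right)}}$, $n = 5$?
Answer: $- \frac{7}{794} \approx -0.0088161$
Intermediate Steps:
$M{\left(c,y \right)} = -1$
$W{\left(z,l \right)} = - l$ ($W{\left(z,l \right)} = \frac{l}{-1} = l \left(-1\right) = - l$)
$N{\left(f \right)} = f + 5 f^{2}$
$\frac{-12 + W{\left(16,-5 \right)}}{-38 + N{\left(-13 \right)}} = \frac{-12 - -5}{-38 - 13 \left(1 + 5 \left(-13\right)\right)} = \frac{-12 + 5}{-38 - 13 \left(1 - 65\right)} = - \frac{7}{-38 - -832} = - \frac{7}{-38 + 832} = - \frac{7}{794}$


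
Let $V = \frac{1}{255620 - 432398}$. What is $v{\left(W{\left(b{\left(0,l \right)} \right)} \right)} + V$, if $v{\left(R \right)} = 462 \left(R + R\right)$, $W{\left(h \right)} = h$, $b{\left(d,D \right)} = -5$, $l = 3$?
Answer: $- \frac{816714361}{176778} \approx -4620.0$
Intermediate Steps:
$v{\left(R \right)} = 924 R$ ($v{\left(R \right)} = 462 \cdot 2 R = 924 R$)
$V = - \frac{1}{176778}$ ($V = \frac{1}{-176778} = - \frac{1}{176778} \approx -5.6568 \cdot 10^{-6}$)
$v{\left(W{\left(b{\left(0,l \right)} \right)} \right)} + V = 924 \left(-5\right) - \frac{1}{176778} = -4620 - \frac{1}{176778} = - \frac{816714361}{176778}$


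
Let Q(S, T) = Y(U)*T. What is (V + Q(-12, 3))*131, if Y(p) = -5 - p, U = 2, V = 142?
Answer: 15851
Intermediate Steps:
Q(S, T) = -7*T (Q(S, T) = (-5 - 1*2)*T = (-5 - 2)*T = -7*T)
(V + Q(-12, 3))*131 = (142 - 7*3)*131 = (142 - 21)*131 = 121*131 = 15851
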